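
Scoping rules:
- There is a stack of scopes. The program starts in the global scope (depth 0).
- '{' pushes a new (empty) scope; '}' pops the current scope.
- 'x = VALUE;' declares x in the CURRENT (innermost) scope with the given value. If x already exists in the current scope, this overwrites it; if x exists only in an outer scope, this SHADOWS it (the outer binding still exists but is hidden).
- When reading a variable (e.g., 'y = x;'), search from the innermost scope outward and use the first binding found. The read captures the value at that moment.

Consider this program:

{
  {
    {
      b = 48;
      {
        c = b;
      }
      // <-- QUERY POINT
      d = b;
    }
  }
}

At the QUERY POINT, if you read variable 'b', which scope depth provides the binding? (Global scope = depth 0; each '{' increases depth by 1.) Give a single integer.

Step 1: enter scope (depth=1)
Step 2: enter scope (depth=2)
Step 3: enter scope (depth=3)
Step 4: declare b=48 at depth 3
Step 5: enter scope (depth=4)
Step 6: declare c=(read b)=48 at depth 4
Step 7: exit scope (depth=3)
Visible at query point: b=48

Answer: 3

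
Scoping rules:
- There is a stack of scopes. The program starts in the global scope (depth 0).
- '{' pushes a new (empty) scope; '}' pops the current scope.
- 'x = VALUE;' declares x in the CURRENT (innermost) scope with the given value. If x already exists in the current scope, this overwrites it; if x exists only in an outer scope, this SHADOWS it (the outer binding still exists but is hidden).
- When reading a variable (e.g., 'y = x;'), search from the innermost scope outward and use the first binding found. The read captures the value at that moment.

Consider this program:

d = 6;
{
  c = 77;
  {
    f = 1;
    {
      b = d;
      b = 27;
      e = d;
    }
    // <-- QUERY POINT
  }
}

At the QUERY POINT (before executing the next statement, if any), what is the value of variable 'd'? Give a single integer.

Answer: 6

Derivation:
Step 1: declare d=6 at depth 0
Step 2: enter scope (depth=1)
Step 3: declare c=77 at depth 1
Step 4: enter scope (depth=2)
Step 5: declare f=1 at depth 2
Step 6: enter scope (depth=3)
Step 7: declare b=(read d)=6 at depth 3
Step 8: declare b=27 at depth 3
Step 9: declare e=(read d)=6 at depth 3
Step 10: exit scope (depth=2)
Visible at query point: c=77 d=6 f=1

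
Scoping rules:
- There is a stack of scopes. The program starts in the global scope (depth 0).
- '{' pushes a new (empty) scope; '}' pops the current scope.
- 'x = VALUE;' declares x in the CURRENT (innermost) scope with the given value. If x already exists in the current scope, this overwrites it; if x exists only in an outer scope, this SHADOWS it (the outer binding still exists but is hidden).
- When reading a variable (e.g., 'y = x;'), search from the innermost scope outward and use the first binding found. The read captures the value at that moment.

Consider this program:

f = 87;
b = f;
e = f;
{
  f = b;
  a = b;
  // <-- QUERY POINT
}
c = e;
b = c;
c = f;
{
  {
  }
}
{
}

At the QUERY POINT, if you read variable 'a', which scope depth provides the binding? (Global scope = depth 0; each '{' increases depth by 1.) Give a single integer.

Answer: 1

Derivation:
Step 1: declare f=87 at depth 0
Step 2: declare b=(read f)=87 at depth 0
Step 3: declare e=(read f)=87 at depth 0
Step 4: enter scope (depth=1)
Step 5: declare f=(read b)=87 at depth 1
Step 6: declare a=(read b)=87 at depth 1
Visible at query point: a=87 b=87 e=87 f=87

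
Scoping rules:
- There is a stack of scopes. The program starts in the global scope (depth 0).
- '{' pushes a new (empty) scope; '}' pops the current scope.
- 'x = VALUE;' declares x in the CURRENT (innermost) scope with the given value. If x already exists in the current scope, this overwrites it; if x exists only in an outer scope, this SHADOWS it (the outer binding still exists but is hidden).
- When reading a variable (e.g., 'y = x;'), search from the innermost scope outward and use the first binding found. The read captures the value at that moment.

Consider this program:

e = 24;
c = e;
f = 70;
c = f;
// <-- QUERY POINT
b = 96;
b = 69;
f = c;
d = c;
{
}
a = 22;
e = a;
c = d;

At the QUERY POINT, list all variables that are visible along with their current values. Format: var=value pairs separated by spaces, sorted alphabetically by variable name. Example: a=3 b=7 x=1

Step 1: declare e=24 at depth 0
Step 2: declare c=(read e)=24 at depth 0
Step 3: declare f=70 at depth 0
Step 4: declare c=(read f)=70 at depth 0
Visible at query point: c=70 e=24 f=70

Answer: c=70 e=24 f=70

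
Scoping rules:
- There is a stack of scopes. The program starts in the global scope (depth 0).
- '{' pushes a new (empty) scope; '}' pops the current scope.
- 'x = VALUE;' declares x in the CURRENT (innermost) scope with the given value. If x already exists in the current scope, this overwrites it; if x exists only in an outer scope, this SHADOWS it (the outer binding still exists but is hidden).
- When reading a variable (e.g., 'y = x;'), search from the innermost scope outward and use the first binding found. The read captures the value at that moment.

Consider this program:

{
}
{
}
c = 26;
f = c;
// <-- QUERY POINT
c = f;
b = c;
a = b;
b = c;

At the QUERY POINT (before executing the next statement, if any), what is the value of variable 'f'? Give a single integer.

Step 1: enter scope (depth=1)
Step 2: exit scope (depth=0)
Step 3: enter scope (depth=1)
Step 4: exit scope (depth=0)
Step 5: declare c=26 at depth 0
Step 6: declare f=(read c)=26 at depth 0
Visible at query point: c=26 f=26

Answer: 26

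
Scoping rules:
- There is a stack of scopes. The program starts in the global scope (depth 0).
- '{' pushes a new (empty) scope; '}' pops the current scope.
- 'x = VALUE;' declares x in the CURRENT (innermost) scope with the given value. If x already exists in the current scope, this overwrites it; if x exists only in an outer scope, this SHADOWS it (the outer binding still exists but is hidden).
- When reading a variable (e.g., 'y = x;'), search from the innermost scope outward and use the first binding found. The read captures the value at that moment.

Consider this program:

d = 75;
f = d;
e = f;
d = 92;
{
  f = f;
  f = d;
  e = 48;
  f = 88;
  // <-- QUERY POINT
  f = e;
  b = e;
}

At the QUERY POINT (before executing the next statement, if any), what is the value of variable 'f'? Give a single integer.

Step 1: declare d=75 at depth 0
Step 2: declare f=(read d)=75 at depth 0
Step 3: declare e=(read f)=75 at depth 0
Step 4: declare d=92 at depth 0
Step 5: enter scope (depth=1)
Step 6: declare f=(read f)=75 at depth 1
Step 7: declare f=(read d)=92 at depth 1
Step 8: declare e=48 at depth 1
Step 9: declare f=88 at depth 1
Visible at query point: d=92 e=48 f=88

Answer: 88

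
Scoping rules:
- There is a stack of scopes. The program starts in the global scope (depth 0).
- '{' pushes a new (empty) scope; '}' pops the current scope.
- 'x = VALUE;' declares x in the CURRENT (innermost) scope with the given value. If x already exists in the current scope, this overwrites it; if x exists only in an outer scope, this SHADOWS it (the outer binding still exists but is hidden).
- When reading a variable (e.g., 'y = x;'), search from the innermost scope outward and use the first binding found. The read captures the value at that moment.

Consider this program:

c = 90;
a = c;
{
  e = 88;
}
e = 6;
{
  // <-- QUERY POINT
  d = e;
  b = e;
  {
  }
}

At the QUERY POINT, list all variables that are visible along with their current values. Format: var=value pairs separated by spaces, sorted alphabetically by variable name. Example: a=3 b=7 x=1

Step 1: declare c=90 at depth 0
Step 2: declare a=(read c)=90 at depth 0
Step 3: enter scope (depth=1)
Step 4: declare e=88 at depth 1
Step 5: exit scope (depth=0)
Step 6: declare e=6 at depth 0
Step 7: enter scope (depth=1)
Visible at query point: a=90 c=90 e=6

Answer: a=90 c=90 e=6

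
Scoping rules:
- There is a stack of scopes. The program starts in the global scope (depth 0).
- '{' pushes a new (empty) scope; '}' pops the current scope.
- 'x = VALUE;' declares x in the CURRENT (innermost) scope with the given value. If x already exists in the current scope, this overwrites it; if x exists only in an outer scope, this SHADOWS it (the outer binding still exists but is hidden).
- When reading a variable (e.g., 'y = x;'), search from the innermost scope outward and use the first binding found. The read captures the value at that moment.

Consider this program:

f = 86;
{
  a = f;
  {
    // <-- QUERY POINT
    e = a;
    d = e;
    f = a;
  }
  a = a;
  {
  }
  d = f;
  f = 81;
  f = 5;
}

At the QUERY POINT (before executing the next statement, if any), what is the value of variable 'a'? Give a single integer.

Answer: 86

Derivation:
Step 1: declare f=86 at depth 0
Step 2: enter scope (depth=1)
Step 3: declare a=(read f)=86 at depth 1
Step 4: enter scope (depth=2)
Visible at query point: a=86 f=86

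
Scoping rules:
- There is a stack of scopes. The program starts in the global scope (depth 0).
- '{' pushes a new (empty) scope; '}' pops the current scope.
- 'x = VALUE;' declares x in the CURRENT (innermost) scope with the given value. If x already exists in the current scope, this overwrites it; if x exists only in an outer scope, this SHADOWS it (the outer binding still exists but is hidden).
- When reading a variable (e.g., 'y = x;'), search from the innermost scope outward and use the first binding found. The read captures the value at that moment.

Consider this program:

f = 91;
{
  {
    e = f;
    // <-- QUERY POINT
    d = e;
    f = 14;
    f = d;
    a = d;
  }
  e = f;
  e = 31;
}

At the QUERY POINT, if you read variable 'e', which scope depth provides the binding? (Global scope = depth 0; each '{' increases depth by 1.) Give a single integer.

Answer: 2

Derivation:
Step 1: declare f=91 at depth 0
Step 2: enter scope (depth=1)
Step 3: enter scope (depth=2)
Step 4: declare e=(read f)=91 at depth 2
Visible at query point: e=91 f=91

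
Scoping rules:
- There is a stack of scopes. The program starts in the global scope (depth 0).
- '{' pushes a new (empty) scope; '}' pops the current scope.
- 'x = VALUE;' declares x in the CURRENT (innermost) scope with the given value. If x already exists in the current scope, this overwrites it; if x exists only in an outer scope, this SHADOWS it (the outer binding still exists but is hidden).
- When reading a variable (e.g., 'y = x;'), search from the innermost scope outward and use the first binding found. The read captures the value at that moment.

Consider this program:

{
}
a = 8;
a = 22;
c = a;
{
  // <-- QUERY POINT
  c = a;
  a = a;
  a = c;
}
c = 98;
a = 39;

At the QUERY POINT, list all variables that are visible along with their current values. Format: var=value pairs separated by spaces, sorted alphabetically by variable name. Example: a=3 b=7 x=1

Answer: a=22 c=22

Derivation:
Step 1: enter scope (depth=1)
Step 2: exit scope (depth=0)
Step 3: declare a=8 at depth 0
Step 4: declare a=22 at depth 0
Step 5: declare c=(read a)=22 at depth 0
Step 6: enter scope (depth=1)
Visible at query point: a=22 c=22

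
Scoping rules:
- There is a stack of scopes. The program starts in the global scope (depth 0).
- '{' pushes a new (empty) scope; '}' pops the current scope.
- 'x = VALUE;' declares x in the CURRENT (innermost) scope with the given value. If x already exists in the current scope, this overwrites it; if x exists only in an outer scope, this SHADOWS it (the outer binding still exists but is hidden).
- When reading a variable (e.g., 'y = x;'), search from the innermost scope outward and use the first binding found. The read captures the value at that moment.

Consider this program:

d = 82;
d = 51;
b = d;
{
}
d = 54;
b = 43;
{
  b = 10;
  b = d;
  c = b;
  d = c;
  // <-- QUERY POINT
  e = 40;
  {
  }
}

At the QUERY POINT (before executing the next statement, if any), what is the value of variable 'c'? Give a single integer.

Step 1: declare d=82 at depth 0
Step 2: declare d=51 at depth 0
Step 3: declare b=(read d)=51 at depth 0
Step 4: enter scope (depth=1)
Step 5: exit scope (depth=0)
Step 6: declare d=54 at depth 0
Step 7: declare b=43 at depth 0
Step 8: enter scope (depth=1)
Step 9: declare b=10 at depth 1
Step 10: declare b=(read d)=54 at depth 1
Step 11: declare c=(read b)=54 at depth 1
Step 12: declare d=(read c)=54 at depth 1
Visible at query point: b=54 c=54 d=54

Answer: 54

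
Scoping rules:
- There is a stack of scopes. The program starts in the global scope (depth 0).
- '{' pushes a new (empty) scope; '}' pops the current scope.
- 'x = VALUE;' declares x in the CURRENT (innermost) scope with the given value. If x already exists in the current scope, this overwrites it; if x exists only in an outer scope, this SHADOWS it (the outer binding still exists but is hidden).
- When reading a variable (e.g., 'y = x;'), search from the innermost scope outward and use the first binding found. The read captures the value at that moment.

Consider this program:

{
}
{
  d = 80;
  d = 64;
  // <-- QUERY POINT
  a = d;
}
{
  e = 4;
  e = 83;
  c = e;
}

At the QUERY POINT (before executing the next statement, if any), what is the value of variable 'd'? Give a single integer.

Answer: 64

Derivation:
Step 1: enter scope (depth=1)
Step 2: exit scope (depth=0)
Step 3: enter scope (depth=1)
Step 4: declare d=80 at depth 1
Step 5: declare d=64 at depth 1
Visible at query point: d=64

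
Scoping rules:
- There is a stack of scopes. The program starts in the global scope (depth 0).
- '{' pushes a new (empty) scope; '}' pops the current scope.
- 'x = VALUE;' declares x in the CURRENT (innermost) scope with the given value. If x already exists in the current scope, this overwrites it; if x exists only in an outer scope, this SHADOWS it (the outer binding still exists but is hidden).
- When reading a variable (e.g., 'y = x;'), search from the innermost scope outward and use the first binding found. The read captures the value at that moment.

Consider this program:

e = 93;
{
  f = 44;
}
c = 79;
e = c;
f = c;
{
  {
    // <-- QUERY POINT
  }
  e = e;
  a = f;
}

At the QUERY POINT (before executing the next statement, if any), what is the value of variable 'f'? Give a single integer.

Step 1: declare e=93 at depth 0
Step 2: enter scope (depth=1)
Step 3: declare f=44 at depth 1
Step 4: exit scope (depth=0)
Step 5: declare c=79 at depth 0
Step 6: declare e=(read c)=79 at depth 0
Step 7: declare f=(read c)=79 at depth 0
Step 8: enter scope (depth=1)
Step 9: enter scope (depth=2)
Visible at query point: c=79 e=79 f=79

Answer: 79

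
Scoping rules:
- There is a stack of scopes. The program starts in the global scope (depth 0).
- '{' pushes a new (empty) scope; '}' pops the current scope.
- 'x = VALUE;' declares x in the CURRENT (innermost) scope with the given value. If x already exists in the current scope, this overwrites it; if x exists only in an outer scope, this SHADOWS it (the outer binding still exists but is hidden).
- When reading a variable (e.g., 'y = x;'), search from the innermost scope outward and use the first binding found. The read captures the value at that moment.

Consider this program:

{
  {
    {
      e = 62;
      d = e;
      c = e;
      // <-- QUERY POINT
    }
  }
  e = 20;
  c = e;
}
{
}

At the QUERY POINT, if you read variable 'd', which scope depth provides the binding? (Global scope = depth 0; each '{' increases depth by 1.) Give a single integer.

Step 1: enter scope (depth=1)
Step 2: enter scope (depth=2)
Step 3: enter scope (depth=3)
Step 4: declare e=62 at depth 3
Step 5: declare d=(read e)=62 at depth 3
Step 6: declare c=(read e)=62 at depth 3
Visible at query point: c=62 d=62 e=62

Answer: 3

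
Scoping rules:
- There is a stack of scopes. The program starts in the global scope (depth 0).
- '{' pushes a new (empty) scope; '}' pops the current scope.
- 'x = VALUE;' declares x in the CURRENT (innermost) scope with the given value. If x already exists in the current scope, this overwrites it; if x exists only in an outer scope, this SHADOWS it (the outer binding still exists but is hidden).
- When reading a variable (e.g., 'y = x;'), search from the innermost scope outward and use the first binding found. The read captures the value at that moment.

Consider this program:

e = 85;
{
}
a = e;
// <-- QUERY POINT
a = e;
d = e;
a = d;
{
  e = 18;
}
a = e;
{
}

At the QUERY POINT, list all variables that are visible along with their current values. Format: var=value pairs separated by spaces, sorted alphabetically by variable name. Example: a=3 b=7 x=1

Step 1: declare e=85 at depth 0
Step 2: enter scope (depth=1)
Step 3: exit scope (depth=0)
Step 4: declare a=(read e)=85 at depth 0
Visible at query point: a=85 e=85

Answer: a=85 e=85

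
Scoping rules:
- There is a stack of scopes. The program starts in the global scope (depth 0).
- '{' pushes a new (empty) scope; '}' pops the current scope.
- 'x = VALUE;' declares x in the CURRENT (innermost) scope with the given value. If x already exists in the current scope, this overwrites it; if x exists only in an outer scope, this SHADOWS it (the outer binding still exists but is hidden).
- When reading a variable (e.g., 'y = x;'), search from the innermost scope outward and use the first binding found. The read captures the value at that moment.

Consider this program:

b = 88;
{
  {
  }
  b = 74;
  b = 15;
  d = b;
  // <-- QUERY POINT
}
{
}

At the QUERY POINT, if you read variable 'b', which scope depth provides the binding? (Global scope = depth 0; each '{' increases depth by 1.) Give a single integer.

Answer: 1

Derivation:
Step 1: declare b=88 at depth 0
Step 2: enter scope (depth=1)
Step 3: enter scope (depth=2)
Step 4: exit scope (depth=1)
Step 5: declare b=74 at depth 1
Step 6: declare b=15 at depth 1
Step 7: declare d=(read b)=15 at depth 1
Visible at query point: b=15 d=15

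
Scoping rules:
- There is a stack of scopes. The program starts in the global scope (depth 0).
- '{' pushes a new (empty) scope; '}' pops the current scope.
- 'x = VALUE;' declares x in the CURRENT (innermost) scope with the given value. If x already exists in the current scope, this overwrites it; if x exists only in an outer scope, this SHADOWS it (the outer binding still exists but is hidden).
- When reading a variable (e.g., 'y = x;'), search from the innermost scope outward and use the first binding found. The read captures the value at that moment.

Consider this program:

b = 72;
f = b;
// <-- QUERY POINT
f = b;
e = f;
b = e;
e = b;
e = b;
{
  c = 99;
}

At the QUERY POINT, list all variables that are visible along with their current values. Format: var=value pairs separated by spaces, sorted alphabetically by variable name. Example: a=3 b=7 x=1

Step 1: declare b=72 at depth 0
Step 2: declare f=(read b)=72 at depth 0
Visible at query point: b=72 f=72

Answer: b=72 f=72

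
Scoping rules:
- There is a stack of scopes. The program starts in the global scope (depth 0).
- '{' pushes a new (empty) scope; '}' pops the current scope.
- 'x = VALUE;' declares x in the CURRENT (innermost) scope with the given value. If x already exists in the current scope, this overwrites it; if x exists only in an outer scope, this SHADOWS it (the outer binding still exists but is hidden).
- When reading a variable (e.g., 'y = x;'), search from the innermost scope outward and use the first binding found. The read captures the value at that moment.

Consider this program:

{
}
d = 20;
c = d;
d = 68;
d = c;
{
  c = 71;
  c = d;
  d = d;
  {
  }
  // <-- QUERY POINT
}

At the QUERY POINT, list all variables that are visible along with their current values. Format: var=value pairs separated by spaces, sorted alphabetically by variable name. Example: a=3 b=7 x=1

Step 1: enter scope (depth=1)
Step 2: exit scope (depth=0)
Step 3: declare d=20 at depth 0
Step 4: declare c=(read d)=20 at depth 0
Step 5: declare d=68 at depth 0
Step 6: declare d=(read c)=20 at depth 0
Step 7: enter scope (depth=1)
Step 8: declare c=71 at depth 1
Step 9: declare c=(read d)=20 at depth 1
Step 10: declare d=(read d)=20 at depth 1
Step 11: enter scope (depth=2)
Step 12: exit scope (depth=1)
Visible at query point: c=20 d=20

Answer: c=20 d=20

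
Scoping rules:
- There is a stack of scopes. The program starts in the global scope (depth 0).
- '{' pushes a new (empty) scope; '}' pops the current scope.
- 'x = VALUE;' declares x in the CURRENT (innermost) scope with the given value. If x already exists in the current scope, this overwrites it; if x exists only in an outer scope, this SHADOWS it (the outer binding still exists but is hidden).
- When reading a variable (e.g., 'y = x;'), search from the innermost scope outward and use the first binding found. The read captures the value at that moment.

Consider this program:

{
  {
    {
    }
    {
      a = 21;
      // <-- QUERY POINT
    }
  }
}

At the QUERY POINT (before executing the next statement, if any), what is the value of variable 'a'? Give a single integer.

Answer: 21

Derivation:
Step 1: enter scope (depth=1)
Step 2: enter scope (depth=2)
Step 3: enter scope (depth=3)
Step 4: exit scope (depth=2)
Step 5: enter scope (depth=3)
Step 6: declare a=21 at depth 3
Visible at query point: a=21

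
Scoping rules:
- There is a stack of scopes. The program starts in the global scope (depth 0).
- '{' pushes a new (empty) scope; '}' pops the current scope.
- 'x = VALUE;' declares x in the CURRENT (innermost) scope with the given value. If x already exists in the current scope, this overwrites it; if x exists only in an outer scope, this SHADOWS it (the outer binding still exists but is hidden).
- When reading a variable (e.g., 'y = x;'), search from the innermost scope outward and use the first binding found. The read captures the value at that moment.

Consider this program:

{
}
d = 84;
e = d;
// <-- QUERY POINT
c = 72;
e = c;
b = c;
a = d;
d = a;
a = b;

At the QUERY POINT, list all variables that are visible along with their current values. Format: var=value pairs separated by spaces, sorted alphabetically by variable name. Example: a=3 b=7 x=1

Step 1: enter scope (depth=1)
Step 2: exit scope (depth=0)
Step 3: declare d=84 at depth 0
Step 4: declare e=(read d)=84 at depth 0
Visible at query point: d=84 e=84

Answer: d=84 e=84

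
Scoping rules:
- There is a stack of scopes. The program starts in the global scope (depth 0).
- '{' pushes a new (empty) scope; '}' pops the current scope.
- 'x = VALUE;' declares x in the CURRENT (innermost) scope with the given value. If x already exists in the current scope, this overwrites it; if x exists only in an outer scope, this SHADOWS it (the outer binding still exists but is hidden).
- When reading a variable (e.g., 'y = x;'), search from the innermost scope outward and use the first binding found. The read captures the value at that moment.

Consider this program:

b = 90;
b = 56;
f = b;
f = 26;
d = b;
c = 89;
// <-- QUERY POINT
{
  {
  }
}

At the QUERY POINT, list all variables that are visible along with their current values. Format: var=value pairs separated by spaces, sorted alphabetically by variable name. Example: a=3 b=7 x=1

Step 1: declare b=90 at depth 0
Step 2: declare b=56 at depth 0
Step 3: declare f=(read b)=56 at depth 0
Step 4: declare f=26 at depth 0
Step 5: declare d=(read b)=56 at depth 0
Step 6: declare c=89 at depth 0
Visible at query point: b=56 c=89 d=56 f=26

Answer: b=56 c=89 d=56 f=26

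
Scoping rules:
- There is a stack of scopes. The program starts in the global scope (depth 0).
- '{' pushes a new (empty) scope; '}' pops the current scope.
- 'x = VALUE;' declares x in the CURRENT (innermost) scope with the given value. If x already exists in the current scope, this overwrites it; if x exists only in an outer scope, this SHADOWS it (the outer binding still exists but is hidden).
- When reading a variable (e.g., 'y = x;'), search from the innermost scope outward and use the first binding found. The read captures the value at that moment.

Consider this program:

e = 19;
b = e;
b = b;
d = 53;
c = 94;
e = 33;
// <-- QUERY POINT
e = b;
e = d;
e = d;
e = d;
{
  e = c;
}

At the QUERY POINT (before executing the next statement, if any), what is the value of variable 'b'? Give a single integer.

Answer: 19

Derivation:
Step 1: declare e=19 at depth 0
Step 2: declare b=(read e)=19 at depth 0
Step 3: declare b=(read b)=19 at depth 0
Step 4: declare d=53 at depth 0
Step 5: declare c=94 at depth 0
Step 6: declare e=33 at depth 0
Visible at query point: b=19 c=94 d=53 e=33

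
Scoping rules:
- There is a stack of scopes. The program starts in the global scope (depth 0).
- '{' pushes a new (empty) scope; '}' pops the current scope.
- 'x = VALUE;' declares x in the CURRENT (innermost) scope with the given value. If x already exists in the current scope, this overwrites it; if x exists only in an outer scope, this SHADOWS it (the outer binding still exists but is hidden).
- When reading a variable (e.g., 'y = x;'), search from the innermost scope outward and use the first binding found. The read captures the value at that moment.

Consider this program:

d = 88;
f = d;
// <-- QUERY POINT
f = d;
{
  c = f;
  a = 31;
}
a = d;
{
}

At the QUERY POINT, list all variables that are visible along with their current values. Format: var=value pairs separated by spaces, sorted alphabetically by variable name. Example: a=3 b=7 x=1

Step 1: declare d=88 at depth 0
Step 2: declare f=(read d)=88 at depth 0
Visible at query point: d=88 f=88

Answer: d=88 f=88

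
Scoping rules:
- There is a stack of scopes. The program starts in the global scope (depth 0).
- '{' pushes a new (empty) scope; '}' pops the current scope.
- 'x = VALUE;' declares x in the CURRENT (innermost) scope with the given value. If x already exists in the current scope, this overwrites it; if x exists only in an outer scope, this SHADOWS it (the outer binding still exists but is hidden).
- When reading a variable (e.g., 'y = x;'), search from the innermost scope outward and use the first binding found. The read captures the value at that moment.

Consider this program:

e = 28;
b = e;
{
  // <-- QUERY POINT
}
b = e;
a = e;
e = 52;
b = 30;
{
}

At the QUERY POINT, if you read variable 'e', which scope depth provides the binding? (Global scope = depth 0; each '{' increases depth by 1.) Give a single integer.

Step 1: declare e=28 at depth 0
Step 2: declare b=(read e)=28 at depth 0
Step 3: enter scope (depth=1)
Visible at query point: b=28 e=28

Answer: 0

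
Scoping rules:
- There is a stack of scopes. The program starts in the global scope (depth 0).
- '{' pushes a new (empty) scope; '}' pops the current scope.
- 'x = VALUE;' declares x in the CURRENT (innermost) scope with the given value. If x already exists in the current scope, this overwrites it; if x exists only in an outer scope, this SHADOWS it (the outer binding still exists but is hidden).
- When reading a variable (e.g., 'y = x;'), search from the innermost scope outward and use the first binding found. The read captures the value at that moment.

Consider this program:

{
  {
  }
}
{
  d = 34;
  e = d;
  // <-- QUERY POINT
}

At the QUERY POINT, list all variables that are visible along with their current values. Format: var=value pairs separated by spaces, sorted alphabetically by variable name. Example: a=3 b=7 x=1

Step 1: enter scope (depth=1)
Step 2: enter scope (depth=2)
Step 3: exit scope (depth=1)
Step 4: exit scope (depth=0)
Step 5: enter scope (depth=1)
Step 6: declare d=34 at depth 1
Step 7: declare e=(read d)=34 at depth 1
Visible at query point: d=34 e=34

Answer: d=34 e=34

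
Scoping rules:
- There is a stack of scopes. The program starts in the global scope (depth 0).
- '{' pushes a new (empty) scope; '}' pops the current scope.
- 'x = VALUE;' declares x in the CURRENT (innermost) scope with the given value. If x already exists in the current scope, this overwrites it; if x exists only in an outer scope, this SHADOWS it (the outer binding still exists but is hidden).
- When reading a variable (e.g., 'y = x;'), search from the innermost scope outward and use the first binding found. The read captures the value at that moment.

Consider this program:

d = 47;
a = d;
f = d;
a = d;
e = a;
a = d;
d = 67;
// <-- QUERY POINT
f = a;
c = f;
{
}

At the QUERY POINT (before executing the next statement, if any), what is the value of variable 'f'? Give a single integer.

Answer: 47

Derivation:
Step 1: declare d=47 at depth 0
Step 2: declare a=(read d)=47 at depth 0
Step 3: declare f=(read d)=47 at depth 0
Step 4: declare a=(read d)=47 at depth 0
Step 5: declare e=(read a)=47 at depth 0
Step 6: declare a=(read d)=47 at depth 0
Step 7: declare d=67 at depth 0
Visible at query point: a=47 d=67 e=47 f=47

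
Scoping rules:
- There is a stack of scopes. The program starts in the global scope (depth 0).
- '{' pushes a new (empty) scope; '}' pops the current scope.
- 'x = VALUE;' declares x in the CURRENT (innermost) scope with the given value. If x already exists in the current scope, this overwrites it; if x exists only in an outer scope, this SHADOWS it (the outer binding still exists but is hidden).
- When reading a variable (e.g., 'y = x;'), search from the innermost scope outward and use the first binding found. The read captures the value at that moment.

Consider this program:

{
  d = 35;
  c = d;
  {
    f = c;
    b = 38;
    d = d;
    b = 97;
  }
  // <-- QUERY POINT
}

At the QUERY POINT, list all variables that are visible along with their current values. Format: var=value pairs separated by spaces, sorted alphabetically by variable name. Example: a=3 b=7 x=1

Step 1: enter scope (depth=1)
Step 2: declare d=35 at depth 1
Step 3: declare c=(read d)=35 at depth 1
Step 4: enter scope (depth=2)
Step 5: declare f=(read c)=35 at depth 2
Step 6: declare b=38 at depth 2
Step 7: declare d=(read d)=35 at depth 2
Step 8: declare b=97 at depth 2
Step 9: exit scope (depth=1)
Visible at query point: c=35 d=35

Answer: c=35 d=35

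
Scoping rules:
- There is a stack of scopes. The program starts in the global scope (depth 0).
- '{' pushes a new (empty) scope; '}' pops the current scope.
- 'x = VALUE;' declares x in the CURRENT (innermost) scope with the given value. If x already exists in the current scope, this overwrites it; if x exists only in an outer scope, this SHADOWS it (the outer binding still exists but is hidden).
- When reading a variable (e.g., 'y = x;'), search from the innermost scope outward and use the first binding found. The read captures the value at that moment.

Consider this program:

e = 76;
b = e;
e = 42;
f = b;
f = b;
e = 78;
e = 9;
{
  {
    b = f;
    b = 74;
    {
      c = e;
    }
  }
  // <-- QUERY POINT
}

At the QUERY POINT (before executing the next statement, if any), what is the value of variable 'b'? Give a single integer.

Step 1: declare e=76 at depth 0
Step 2: declare b=(read e)=76 at depth 0
Step 3: declare e=42 at depth 0
Step 4: declare f=(read b)=76 at depth 0
Step 5: declare f=(read b)=76 at depth 0
Step 6: declare e=78 at depth 0
Step 7: declare e=9 at depth 0
Step 8: enter scope (depth=1)
Step 9: enter scope (depth=2)
Step 10: declare b=(read f)=76 at depth 2
Step 11: declare b=74 at depth 2
Step 12: enter scope (depth=3)
Step 13: declare c=(read e)=9 at depth 3
Step 14: exit scope (depth=2)
Step 15: exit scope (depth=1)
Visible at query point: b=76 e=9 f=76

Answer: 76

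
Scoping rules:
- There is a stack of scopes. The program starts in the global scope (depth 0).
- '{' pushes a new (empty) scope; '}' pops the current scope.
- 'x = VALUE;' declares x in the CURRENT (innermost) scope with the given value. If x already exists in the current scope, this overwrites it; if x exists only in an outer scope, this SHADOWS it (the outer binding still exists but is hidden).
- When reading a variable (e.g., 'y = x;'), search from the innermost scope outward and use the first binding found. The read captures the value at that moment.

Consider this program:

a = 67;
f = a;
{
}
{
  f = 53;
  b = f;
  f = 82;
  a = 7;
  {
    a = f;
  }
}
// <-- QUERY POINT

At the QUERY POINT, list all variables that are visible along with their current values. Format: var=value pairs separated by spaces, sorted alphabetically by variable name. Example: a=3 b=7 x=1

Answer: a=67 f=67

Derivation:
Step 1: declare a=67 at depth 0
Step 2: declare f=(read a)=67 at depth 0
Step 3: enter scope (depth=1)
Step 4: exit scope (depth=0)
Step 5: enter scope (depth=1)
Step 6: declare f=53 at depth 1
Step 7: declare b=(read f)=53 at depth 1
Step 8: declare f=82 at depth 1
Step 9: declare a=7 at depth 1
Step 10: enter scope (depth=2)
Step 11: declare a=(read f)=82 at depth 2
Step 12: exit scope (depth=1)
Step 13: exit scope (depth=0)
Visible at query point: a=67 f=67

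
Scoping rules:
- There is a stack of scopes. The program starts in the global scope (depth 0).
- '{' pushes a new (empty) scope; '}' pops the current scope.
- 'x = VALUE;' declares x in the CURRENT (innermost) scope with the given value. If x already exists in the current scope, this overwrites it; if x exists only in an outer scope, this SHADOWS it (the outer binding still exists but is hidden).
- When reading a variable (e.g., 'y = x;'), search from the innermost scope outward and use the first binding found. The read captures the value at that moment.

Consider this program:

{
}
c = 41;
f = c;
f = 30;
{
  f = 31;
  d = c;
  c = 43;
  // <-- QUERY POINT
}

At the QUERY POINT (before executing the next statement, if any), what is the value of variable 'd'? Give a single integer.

Answer: 41

Derivation:
Step 1: enter scope (depth=1)
Step 2: exit scope (depth=0)
Step 3: declare c=41 at depth 0
Step 4: declare f=(read c)=41 at depth 0
Step 5: declare f=30 at depth 0
Step 6: enter scope (depth=1)
Step 7: declare f=31 at depth 1
Step 8: declare d=(read c)=41 at depth 1
Step 9: declare c=43 at depth 1
Visible at query point: c=43 d=41 f=31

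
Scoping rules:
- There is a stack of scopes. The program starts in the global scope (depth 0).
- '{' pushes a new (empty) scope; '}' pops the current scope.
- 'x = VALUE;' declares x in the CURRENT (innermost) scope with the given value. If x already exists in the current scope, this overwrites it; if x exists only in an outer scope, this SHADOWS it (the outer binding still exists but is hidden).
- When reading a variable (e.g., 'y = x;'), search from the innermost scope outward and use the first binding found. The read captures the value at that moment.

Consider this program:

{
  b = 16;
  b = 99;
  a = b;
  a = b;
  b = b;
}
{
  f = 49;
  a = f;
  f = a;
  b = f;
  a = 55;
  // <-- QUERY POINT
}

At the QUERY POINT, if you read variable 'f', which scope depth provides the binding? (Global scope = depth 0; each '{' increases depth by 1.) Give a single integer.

Step 1: enter scope (depth=1)
Step 2: declare b=16 at depth 1
Step 3: declare b=99 at depth 1
Step 4: declare a=(read b)=99 at depth 1
Step 5: declare a=(read b)=99 at depth 1
Step 6: declare b=(read b)=99 at depth 1
Step 7: exit scope (depth=0)
Step 8: enter scope (depth=1)
Step 9: declare f=49 at depth 1
Step 10: declare a=(read f)=49 at depth 1
Step 11: declare f=(read a)=49 at depth 1
Step 12: declare b=(read f)=49 at depth 1
Step 13: declare a=55 at depth 1
Visible at query point: a=55 b=49 f=49

Answer: 1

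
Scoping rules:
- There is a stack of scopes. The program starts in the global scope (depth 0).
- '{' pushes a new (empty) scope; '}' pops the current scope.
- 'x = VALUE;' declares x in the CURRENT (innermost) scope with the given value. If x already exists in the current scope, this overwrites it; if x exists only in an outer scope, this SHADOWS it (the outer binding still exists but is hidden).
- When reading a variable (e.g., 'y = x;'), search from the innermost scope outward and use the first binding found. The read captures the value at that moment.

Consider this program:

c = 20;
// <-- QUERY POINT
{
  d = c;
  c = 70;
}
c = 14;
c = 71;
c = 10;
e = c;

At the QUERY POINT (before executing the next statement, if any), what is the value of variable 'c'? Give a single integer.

Answer: 20

Derivation:
Step 1: declare c=20 at depth 0
Visible at query point: c=20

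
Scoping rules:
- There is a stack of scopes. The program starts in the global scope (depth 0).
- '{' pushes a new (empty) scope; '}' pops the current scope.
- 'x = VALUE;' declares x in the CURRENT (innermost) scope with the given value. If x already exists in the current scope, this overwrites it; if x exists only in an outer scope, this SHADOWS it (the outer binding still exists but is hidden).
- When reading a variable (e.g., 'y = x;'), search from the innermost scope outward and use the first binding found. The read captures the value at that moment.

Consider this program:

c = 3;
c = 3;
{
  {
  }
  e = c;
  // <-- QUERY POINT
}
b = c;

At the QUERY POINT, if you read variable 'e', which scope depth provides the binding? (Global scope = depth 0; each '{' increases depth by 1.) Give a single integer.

Step 1: declare c=3 at depth 0
Step 2: declare c=3 at depth 0
Step 3: enter scope (depth=1)
Step 4: enter scope (depth=2)
Step 5: exit scope (depth=1)
Step 6: declare e=(read c)=3 at depth 1
Visible at query point: c=3 e=3

Answer: 1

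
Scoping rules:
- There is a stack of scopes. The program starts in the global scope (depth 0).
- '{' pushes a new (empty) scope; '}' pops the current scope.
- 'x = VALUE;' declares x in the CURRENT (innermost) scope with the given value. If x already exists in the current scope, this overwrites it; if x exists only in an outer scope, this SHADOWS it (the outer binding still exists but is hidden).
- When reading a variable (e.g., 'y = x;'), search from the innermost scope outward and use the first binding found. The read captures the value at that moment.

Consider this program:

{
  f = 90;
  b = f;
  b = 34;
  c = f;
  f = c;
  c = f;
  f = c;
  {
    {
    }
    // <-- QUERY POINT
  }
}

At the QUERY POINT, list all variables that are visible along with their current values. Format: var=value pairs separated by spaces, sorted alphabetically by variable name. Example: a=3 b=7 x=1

Step 1: enter scope (depth=1)
Step 2: declare f=90 at depth 1
Step 3: declare b=(read f)=90 at depth 1
Step 4: declare b=34 at depth 1
Step 5: declare c=(read f)=90 at depth 1
Step 6: declare f=(read c)=90 at depth 1
Step 7: declare c=(read f)=90 at depth 1
Step 8: declare f=(read c)=90 at depth 1
Step 9: enter scope (depth=2)
Step 10: enter scope (depth=3)
Step 11: exit scope (depth=2)
Visible at query point: b=34 c=90 f=90

Answer: b=34 c=90 f=90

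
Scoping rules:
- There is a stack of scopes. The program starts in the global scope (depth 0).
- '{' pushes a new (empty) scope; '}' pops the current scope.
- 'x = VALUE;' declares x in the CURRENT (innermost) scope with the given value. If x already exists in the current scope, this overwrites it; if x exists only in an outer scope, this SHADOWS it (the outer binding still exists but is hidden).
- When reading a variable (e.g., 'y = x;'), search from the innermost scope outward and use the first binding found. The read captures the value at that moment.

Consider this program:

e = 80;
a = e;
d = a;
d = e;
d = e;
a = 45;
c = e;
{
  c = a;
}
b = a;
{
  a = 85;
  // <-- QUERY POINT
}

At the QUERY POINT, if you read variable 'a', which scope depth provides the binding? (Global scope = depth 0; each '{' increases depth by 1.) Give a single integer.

Answer: 1

Derivation:
Step 1: declare e=80 at depth 0
Step 2: declare a=(read e)=80 at depth 0
Step 3: declare d=(read a)=80 at depth 0
Step 4: declare d=(read e)=80 at depth 0
Step 5: declare d=(read e)=80 at depth 0
Step 6: declare a=45 at depth 0
Step 7: declare c=(read e)=80 at depth 0
Step 8: enter scope (depth=1)
Step 9: declare c=(read a)=45 at depth 1
Step 10: exit scope (depth=0)
Step 11: declare b=(read a)=45 at depth 0
Step 12: enter scope (depth=1)
Step 13: declare a=85 at depth 1
Visible at query point: a=85 b=45 c=80 d=80 e=80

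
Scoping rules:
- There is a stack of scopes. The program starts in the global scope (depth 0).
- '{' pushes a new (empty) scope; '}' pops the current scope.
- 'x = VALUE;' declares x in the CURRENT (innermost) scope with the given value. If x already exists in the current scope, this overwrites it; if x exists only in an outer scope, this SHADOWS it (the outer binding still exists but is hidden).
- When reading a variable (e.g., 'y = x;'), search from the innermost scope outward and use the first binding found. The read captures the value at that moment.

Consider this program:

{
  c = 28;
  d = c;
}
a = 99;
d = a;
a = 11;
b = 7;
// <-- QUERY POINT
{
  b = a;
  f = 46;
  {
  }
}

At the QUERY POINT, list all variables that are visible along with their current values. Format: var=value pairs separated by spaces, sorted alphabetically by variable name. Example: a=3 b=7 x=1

Step 1: enter scope (depth=1)
Step 2: declare c=28 at depth 1
Step 3: declare d=(read c)=28 at depth 1
Step 4: exit scope (depth=0)
Step 5: declare a=99 at depth 0
Step 6: declare d=(read a)=99 at depth 0
Step 7: declare a=11 at depth 0
Step 8: declare b=7 at depth 0
Visible at query point: a=11 b=7 d=99

Answer: a=11 b=7 d=99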